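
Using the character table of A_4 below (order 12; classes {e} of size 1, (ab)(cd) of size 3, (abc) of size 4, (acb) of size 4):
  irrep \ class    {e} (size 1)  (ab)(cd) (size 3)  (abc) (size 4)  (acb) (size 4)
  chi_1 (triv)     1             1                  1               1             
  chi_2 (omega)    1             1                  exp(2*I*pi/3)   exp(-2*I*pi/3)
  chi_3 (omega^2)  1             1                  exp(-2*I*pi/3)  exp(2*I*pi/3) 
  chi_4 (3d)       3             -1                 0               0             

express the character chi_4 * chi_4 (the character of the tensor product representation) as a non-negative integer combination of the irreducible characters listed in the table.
chi_4 tensor chi_4 = chi_1 + chi_2 + chi_3 + 2*chi_4 (all other irreducibles have multiplicity 0).

Solution. The character of a tensor product is the pointwise product (chi_4 * chi_4)(C) = chi_4(C) * chi_4(C):
  {e}: (3)*(3), (ab)(cd): (-1)*(-1), (abc): (0)*(0), (acb): (0)*(0)
so (chi_4 * chi_4) takes values
  {e} -> 9, (ab)(cd) -> 1, (abc) -> 0, (acb) -> 0.
Now take the inner product of this character with each irreducible chi from the table, <chi_4*chi_4, chi> = (1/12) sum_C |C| (chi_4*chi_4)(C) conj(chi(C)):
  <chi_4*chi_4, chi_1> = (1/12)[1*(9)*conj(1) + 3*(1)*conj(1) + 4*(0)*conj(1) + 4*(0)*conj(1)]
      = (1/12)[(9) + (3) + (0) + (0)] = 12/12 = 1
  <chi_4*chi_4, chi_2> = (1/12)[1*(9)*conj(1) + 3*(1)*conj(1) + 4*(0)*conj(exp(2*I*pi/3)) + 4*(0)*conj(exp(-2*I*pi/3))]
      = (1/12)[(9) + (3) + (0) + (0)] = 12/12 = 1
  <chi_4*chi_4, chi_3> = (1/12)[1*(9)*conj(1) + 3*(1)*conj(1) + 4*(0)*conj(exp(-2*I*pi/3)) + 4*(0)*conj(exp(2*I*pi/3))]
      = (1/12)[(9) + (3) + (0) + (0)] = 12/12 = 1
  <chi_4*chi_4, chi_4> = (1/12)[1*(9)*conj(3) + 3*(1)*conj(-1) + 4*(0)*conj(0) + 4*(0)*conj(0)]
      = (1/12)[(27) + (-3) + (0) + (0)] = 24/12 = 2
(Exp terms are combined using exp(i*s)*conj(exp(i*t)) = exp(i*(s-t)), and sums of them are collapsed using the identity that for every m > 1 the m distinct m-th roots of unity sum to 0, e.g. 1 + exp(2*I*pi/3) + exp(-2*I*pi/3) = 0.)
Hence the multiplicities are chi_1: 1, chi_2: 1, chi_3: 1, chi_4: 2. Dimension check: dim(chi_4)*dim(chi_4) = 3*3 = 9 and sum (mult * dim) = 1*1 + 1*1 + 1*1 + 2*3 = 9.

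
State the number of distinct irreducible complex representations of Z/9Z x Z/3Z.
27

Details: The number of irreducible complex representations of a finite group equals its number of conjugacy classes. Z/9Z x Z/3Z is abelian of order 27, so every element is its own conjugacy class: 27 classes, so Z/9Z x Z/3Z (order 27) has exactly 27 irreducible complex representations.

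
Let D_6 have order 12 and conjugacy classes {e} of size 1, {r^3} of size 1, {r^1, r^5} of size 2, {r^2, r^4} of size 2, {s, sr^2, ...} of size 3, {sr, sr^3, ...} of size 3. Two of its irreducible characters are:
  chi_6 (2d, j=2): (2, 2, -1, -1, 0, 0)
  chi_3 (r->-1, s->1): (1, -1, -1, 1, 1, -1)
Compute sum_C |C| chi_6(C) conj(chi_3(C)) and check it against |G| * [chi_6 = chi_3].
Sum = 0; so <chi_6, chi_3> = 0 (distinct irreducibles are orthogonal).

Proof sketch: Compute term by term over conjugacy classes (|C| * chi_6(C) * conj(chi_3(C))):
  1*(2)*conj(1) + 1*(2)*conj(-1) + 2*(-1)*conj(-1) + 2*(-1)*conj(1) + 3*(0)*conj(1) + 3*(0)*conj(-1)
  = (2) + (-2) + (2) + (-2) + (0) + (0)
  = 0.
Dividing by |G| = 12 gives 0/12 = 0, matching the row-orthogonality relation <chi_6, chi_3> = [chi_6 = chi_3].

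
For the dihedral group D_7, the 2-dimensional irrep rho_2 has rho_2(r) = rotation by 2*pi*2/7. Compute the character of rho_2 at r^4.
chi_{rho_2}(r^4) = 2*cos(2*pi*2*4/7) = 2*cos(16*pi/7)

Justification: rho_2(r^4) is rotation by angle 2*pi*2*4/7, whose trace is 2*cos(2*pi*2*4/7) = 2*cos(16*pi/7).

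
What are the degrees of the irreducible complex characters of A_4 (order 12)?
Dimensions: 1, 1, 1, 3

Justification: There are 4 irreducibles (= number of conjugacy classes). Their dimensions d_i satisfy sum d_i^2 = |G| = 12: 1 + 1 + 1 + 9 = 12.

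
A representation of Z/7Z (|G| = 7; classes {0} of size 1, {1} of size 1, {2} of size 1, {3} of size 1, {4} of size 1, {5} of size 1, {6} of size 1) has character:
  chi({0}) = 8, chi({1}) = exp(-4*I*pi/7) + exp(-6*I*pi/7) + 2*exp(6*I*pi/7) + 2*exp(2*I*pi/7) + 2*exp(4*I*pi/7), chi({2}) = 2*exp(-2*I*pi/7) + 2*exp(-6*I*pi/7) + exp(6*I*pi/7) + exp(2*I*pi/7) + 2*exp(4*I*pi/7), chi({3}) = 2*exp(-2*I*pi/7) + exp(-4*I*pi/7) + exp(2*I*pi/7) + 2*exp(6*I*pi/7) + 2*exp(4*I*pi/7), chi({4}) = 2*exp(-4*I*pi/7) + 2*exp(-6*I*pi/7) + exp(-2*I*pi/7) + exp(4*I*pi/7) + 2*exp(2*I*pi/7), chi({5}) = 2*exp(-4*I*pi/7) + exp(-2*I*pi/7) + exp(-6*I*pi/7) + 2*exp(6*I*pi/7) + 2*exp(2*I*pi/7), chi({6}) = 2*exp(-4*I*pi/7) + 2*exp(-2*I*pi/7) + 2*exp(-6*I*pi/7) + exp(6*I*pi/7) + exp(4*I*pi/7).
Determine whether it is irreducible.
Not irreducible (reducible): <chi, chi> = 14 > 1.

Reasoning: <chi, chi> = (1/|G|) sum_C |C| * |chi(C)|^2 = (1/7)[1*|8|^2 + 1*|exp(-4*I*pi/7) + exp(-6*I*pi/7) + 2*exp(6*I*pi/7) + 2*exp(2*I*pi/7) + 2*exp(4*I*pi/7)|^2 + 1*|2*exp(-2*I*pi/7) + 2*exp(-6*I*pi/7) + exp(6*I*pi/7) + exp(2*I*pi/7) + 2*exp(4*I*pi/7)|^2 + 1*|2*exp(-2*I*pi/7) + exp(-4*I*pi/7) + exp(2*I*pi/7) + 2*exp(6*I*pi/7) + 2*exp(4*I*pi/7)|^2 + 1*|2*exp(-4*I*pi/7) + 2*exp(-6*I*pi/7) + exp(-2*I*pi/7) + exp(4*I*pi/7) + 2*exp(2*I*pi/7)|^2 + 1*|2*exp(-4*I*pi/7) + exp(-2*I*pi/7) + exp(-6*I*pi/7) + 2*exp(6*I*pi/7) + 2*exp(2*I*pi/7)|^2 + 1*|2*exp(-4*I*pi/7) + 2*exp(-2*I*pi/7) + 2*exp(-6*I*pi/7) + exp(6*I*pi/7) + exp(4*I*pi/7)|^2]
  = (1/7)[(64) + (14 + 11*exp(-2*I*pi/7) + 8*exp(-4*I*pi/7) + 6*exp(-6*I*pi/7) + 6*exp(6*I*pi/7) + 8*exp(4*I*pi/7) + 11*exp(2*I*pi/7)) + (14 + 11*exp(-4*I*pi/7) + 6*exp(-2*I*pi/7) + 8*exp(-6*I*pi/7) + 8*exp(6*I*pi/7) + 6*exp(2*I*pi/7) + 11*exp(4*I*pi/7)) + (14 + 8*exp(-2*I*pi/7) + 6*exp(-4*I*pi/7) + 11*exp(-6*I*pi/7) + 11*exp(6*I*pi/7) + 6*exp(4*I*pi/7) + 8*exp(2*I*pi/7)) + (14 + 8*exp(-2*I*pi/7) + 6*exp(-4*I*pi/7) + 11*exp(-6*I*pi/7) + 11*exp(6*I*pi/7) + 6*exp(4*I*pi/7) + 8*exp(2*I*pi/7)) + (14 + 11*exp(-4*I*pi/7) + 6*exp(-2*I*pi/7) + 8*exp(-6*I*pi/7) + 8*exp(6*I*pi/7) + 6*exp(2*I*pi/7) + 11*exp(4*I*pi/7)) + (14 + 11*exp(-2*I*pi/7) + 8*exp(-4*I*pi/7) + 6*exp(-6*I*pi/7) + 6*exp(6*I*pi/7) + 8*exp(4*I*pi/7) + 11*exp(2*I*pi/7))] = 98/7 = 14.
(Exp terms are combined using exp(i*s)*conj(exp(i*t)) = exp(i*(s-t)), and sums of them are collapsed using the identity that for every m > 1 the m distinct m-th roots of unity sum to 0, e.g. 1 + exp(2*I*pi/3) + exp(-2*I*pi/3) = 0.)
A character is irreducible iff <chi, chi> = 1, so this representation is reducible.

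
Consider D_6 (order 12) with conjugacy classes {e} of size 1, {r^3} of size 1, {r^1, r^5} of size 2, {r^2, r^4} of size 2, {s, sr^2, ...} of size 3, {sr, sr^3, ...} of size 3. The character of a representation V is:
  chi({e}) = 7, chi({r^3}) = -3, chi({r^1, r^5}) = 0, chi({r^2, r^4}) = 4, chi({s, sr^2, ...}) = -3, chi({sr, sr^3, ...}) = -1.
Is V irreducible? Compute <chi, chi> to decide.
Not irreducible (reducible): <chi, chi> = 10 > 1.

Proof sketch: <chi, chi> = (1/|G|) sum_C |C| * |chi(C)|^2 = (1/12)[1*|7|^2 + 1*|-3|^2 + 2*|0|^2 + 2*|4|^2 + 3*|-3|^2 + 3*|-1|^2]
  = (1/12)[(49) + (9) + (0) + (32) + (27) + (3)] = 120/12 = 10.
A character is irreducible iff <chi, chi> = 1, so this representation is reducible.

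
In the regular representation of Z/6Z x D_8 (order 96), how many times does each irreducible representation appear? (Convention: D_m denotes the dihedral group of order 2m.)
Each irreducible V_i of dimension d_i appears with multiplicity d_i, i.e. rho_reg = (direct sum over all irreducibles V_i) d_i V_i. The irreducible dimensions for Z/6Z x D_8 are 1, 1, 1, 1, 1, 1, 1, 1, 1, 1, 1, 1, 1, 1, 1, 1, 1, 1, 1, 1, 1, 1, 1, 1, 2, 2, 2, 2, 2, 2, 2, 2, 2, 2, 2, 2, 2, 2, 2, 2, 2, 2: 24 irreducibles of dimension 1, each with multiplicity 1; 18 irreducibles of dimension 2, each with multiplicity 2. Total dimension 24*1*1 + 18*2*2 = 96 = |G|.

Proof sketch: General theorem: in the regular representation of a finite group G, each irreducible appears with multiplicity equal to its dimension. Check: dim(rho_reg) = sum d_i^2 = 1 + 1 + 1 + 1 + 1 + 1 + 1 + 1 + 1 + 1 + 1 + 1 + 1 + 1 + 1 + 1 + 1 + 1 + 1 + 1 + 1 + 1 + 1 + 1 + 4 + 4 + 4 + 4 + 4 + 4 + 4 + 4 + 4 + 4 + 4 + 4 + 4 + 4 + 4 + 4 + 4 + 4 = 96 = |G|.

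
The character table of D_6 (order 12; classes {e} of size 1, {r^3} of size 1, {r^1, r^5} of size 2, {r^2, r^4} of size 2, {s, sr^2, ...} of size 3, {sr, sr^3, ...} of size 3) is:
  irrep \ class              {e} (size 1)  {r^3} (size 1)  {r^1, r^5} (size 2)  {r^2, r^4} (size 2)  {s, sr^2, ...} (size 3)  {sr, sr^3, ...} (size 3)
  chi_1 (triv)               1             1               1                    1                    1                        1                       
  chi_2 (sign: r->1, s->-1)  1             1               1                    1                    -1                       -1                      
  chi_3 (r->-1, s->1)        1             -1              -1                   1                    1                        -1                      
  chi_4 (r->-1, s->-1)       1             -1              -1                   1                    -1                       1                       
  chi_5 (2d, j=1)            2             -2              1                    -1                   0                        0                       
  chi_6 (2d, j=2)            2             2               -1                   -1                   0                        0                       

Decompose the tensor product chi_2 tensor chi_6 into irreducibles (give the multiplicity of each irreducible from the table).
chi_2 tensor chi_6 = chi_6 (all other irreducibles have multiplicity 0).

Justification: The character of a tensor product is the pointwise product (chi_2 * chi_6)(C) = chi_2(C) * chi_6(C):
  {e}: (1)*(2), {r^3}: (1)*(2), {r^1, r^5}: (1)*(-1), {r^2, r^4}: (1)*(-1), {s, sr^2, ...}: (-1)*(0), {sr, sr^3, ...}: (-1)*(0)
so (chi_2 * chi_6) takes values
  {e} -> 2, {r^3} -> 2, {r^1, r^5} -> -1, {r^2, r^4} -> -1, {s, sr^2, ...} -> 0, {sr, sr^3, ...} -> 0.
Now take the inner product of this character with each irreducible chi from the table, <chi_2*chi_6, chi> = (1/12) sum_C |C| (chi_2*chi_6)(C) conj(chi(C)):
  <chi_2*chi_6, chi_1> = (1/12)[1*(2)*conj(1) + 1*(2)*conj(1) + 2*(-1)*conj(1) + 2*(-1)*conj(1) + 3*(0)*conj(1) + 3*(0)*conj(1)]
      = (1/12)[(2) + (2) + (-2) + (-2) + (0) + (0)] = 0/12 = 0
  <chi_2*chi_6, chi_2> = (1/12)[1*(2)*conj(1) + 1*(2)*conj(1) + 2*(-1)*conj(1) + 2*(-1)*conj(1) + 3*(0)*conj(-1) + 3*(0)*conj(-1)]
      = (1/12)[(2) + (2) + (-2) + (-2) + (0) + (0)] = 0/12 = 0
  <chi_2*chi_6, chi_3> = (1/12)[1*(2)*conj(1) + 1*(2)*conj(-1) + 2*(-1)*conj(-1) + 2*(-1)*conj(1) + 3*(0)*conj(1) + 3*(0)*conj(-1)]
      = (1/12)[(2) + (-2) + (2) + (-2) + (0) + (0)] = 0/12 = 0
  <chi_2*chi_6, chi_4> = (1/12)[1*(2)*conj(1) + 1*(2)*conj(-1) + 2*(-1)*conj(-1) + 2*(-1)*conj(1) + 3*(0)*conj(-1) + 3*(0)*conj(1)]
      = (1/12)[(2) + (-2) + (2) + (-2) + (0) + (0)] = 0/12 = 0
  <chi_2*chi_6, chi_5> = (1/12)[1*(2)*conj(2) + 1*(2)*conj(-2) + 2*(-1)*conj(1) + 2*(-1)*conj(-1) + 3*(0)*conj(0) + 3*(0)*conj(0)]
      = (1/12)[(4) + (-4) + (-2) + (2) + (0) + (0)] = 0/12 = 0
  <chi_2*chi_6, chi_6> = (1/12)[1*(2)*conj(2) + 1*(2)*conj(2) + 2*(-1)*conj(-1) + 2*(-1)*conj(-1) + 3*(0)*conj(0) + 3*(0)*conj(0)]
      = (1/12)[(4) + (4) + (2) + (2) + (0) + (0)] = 12/12 = 1
Hence the multiplicities are chi_6: 1. Dimension check: dim(chi_2)*dim(chi_6) = 1*2 = 2 and sum (mult * dim) = 1*2 = 2.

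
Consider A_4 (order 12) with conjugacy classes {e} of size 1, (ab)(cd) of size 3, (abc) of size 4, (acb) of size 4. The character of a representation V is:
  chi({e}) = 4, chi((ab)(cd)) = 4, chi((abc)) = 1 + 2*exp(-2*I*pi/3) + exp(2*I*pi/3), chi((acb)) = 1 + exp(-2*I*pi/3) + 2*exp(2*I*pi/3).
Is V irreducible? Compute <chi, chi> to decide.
Not irreducible (reducible): <chi, chi> = 6 > 1.

Explanation: <chi, chi> = (1/|G|) sum_C |C| * |chi(C)|^2 = (1/12)[1*|4|^2 + 3*|4|^2 + 4*|1 + 2*exp(-2*I*pi/3) + exp(2*I*pi/3)|^2 + 4*|1 + exp(-2*I*pi/3) + 2*exp(2*I*pi/3)|^2]
  = (1/12)[(16) + (48) + (4) + (4)] = 72/12 = 6.
(Exp terms are combined using exp(i*s)*conj(exp(i*t)) = exp(i*(s-t)), and sums of them are collapsed using the identity that for every m > 1 the m distinct m-th roots of unity sum to 0, e.g. 1 + exp(2*I*pi/3) + exp(-2*I*pi/3) = 0.)
A character is irreducible iff <chi, chi> = 1, so this representation is reducible.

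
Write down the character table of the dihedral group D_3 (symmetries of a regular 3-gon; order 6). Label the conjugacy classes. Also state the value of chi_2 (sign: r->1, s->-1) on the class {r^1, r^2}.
Conjugacy classes: {e} of size 1, {r^1, r^2} of size 2, {s, sr, ..., sr^2} of size 3.
Character table:
  irrep \ class              {e} (size 1)  {r^1, r^2} (size 2)  {s, sr, ..., sr^2} (size 3)
  chi_1 (triv)               1             1                    1                          
  chi_2 (sign: r->1, s->-1)  1             1                    -1                         
  chi_3 (2d, j=1)            2             -1                   0                          

Spot check: chi_2 (sign: r->1, s->-1) on {r^1, r^2} = 1.

D_3 has order 2*3 = 6 with 3 conjugacy classes, hence 3 irreducibles. Sum of squared dims 1 + 1 + 4 = 6 = |G|. Linear characters come from the abelianisation; the 2-dimensional irreps have character r^k -> 2*cos(2*pi*j*k/3), reflections -> 0.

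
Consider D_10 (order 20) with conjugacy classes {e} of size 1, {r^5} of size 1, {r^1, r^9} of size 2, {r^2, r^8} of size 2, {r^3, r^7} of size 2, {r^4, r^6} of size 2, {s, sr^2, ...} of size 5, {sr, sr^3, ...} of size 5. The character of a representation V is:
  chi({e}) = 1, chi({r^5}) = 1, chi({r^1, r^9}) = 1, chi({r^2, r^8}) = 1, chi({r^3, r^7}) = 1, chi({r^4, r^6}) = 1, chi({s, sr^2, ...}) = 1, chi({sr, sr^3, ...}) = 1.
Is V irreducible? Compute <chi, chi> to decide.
Irreducible: <chi, chi> = 1.

Explanation: <chi, chi> = (1/|G|) sum_C |C| * |chi(C)|^2 = (1/20)[1*|1|^2 + 1*|1|^2 + 2*|1|^2 + 2*|1|^2 + 2*|1|^2 + 2*|1|^2 + 5*|1|^2 + 5*|1|^2]
  = (1/20)[(1) + (1) + (2) + (2) + (2) + (2) + (5) + (5)] = 20/20 = 1.
A character is irreducible iff <chi, chi> = 1, so this representation is irreducible.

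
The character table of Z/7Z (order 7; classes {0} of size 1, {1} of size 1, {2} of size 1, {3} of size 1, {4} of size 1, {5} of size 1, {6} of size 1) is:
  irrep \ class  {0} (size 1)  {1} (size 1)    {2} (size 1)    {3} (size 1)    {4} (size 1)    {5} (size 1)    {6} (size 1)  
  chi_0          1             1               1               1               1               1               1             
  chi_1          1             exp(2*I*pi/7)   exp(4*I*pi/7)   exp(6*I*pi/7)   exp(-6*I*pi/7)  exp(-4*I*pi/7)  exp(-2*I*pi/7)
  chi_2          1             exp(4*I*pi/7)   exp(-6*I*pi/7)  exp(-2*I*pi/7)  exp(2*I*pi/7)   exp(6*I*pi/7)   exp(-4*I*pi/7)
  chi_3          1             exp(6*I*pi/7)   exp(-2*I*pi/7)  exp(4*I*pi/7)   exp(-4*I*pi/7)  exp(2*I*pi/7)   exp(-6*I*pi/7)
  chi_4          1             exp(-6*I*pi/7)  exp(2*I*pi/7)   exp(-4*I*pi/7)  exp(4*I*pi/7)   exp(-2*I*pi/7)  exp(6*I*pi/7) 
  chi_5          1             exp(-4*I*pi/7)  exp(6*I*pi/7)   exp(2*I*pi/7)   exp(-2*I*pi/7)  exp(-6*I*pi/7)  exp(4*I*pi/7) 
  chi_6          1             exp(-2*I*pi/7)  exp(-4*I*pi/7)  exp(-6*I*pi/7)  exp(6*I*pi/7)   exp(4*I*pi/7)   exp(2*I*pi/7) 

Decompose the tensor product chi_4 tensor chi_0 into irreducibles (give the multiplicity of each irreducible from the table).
chi_4 tensor chi_0 = chi_4 (all other irreducibles have multiplicity 0).

Working: The character of a tensor product is the pointwise product (chi_4 * chi_0)(C) = chi_4(C) * chi_0(C):
  {0}: (1)*(1), {1}: (exp(-6*I*pi/7))*(1), {2}: (exp(2*I*pi/7))*(1), {3}: (exp(-4*I*pi/7))*(1), {4}: (exp(4*I*pi/7))*(1), {5}: (exp(-2*I*pi/7))*(1), {6}: (exp(6*I*pi/7))*(1)
so (chi_4 * chi_0) takes values
  {0} -> 1, {1} -> exp(-6*I*pi/7), {2} -> exp(2*I*pi/7), {3} -> exp(-4*I*pi/7), {4} -> exp(4*I*pi/7), {5} -> exp(-2*I*pi/7), {6} -> exp(6*I*pi/7).
Now take the inner product of this character with each irreducible chi from the table, <chi_4*chi_0, chi> = (1/7) sum_C |C| (chi_4*chi_0)(C) conj(chi(C)):
  <chi_4*chi_0, chi_0> = (1/7)[1*(1)*conj(1) + 1*(exp(-6*I*pi/7))*conj(1) + 1*(exp(2*I*pi/7))*conj(1) + 1*(exp(-4*I*pi/7))*conj(1) + 1*(exp(4*I*pi/7))*conj(1) + 1*(exp(-2*I*pi/7))*conj(1) + 1*(exp(6*I*pi/7))*conj(1)]
      = (1/7)[(1) + (exp(-6*I*pi/7)) + (exp(2*I*pi/7)) + (exp(-4*I*pi/7)) + (exp(4*I*pi/7)) + (exp(-2*I*pi/7)) + (exp(6*I*pi/7))] = 0/7 = 0
  <chi_4*chi_0, chi_1> = (1/7)[1*(1)*conj(1) + 1*(exp(-6*I*pi/7))*conj(exp(2*I*pi/7)) + 1*(exp(2*I*pi/7))*conj(exp(4*I*pi/7)) + 1*(exp(-4*I*pi/7))*conj(exp(6*I*pi/7)) + 1*(exp(4*I*pi/7))*conj(exp(-6*I*pi/7)) + 1*(exp(-2*I*pi/7))*conj(exp(-4*I*pi/7)) + 1*(exp(6*I*pi/7))*conj(exp(-2*I*pi/7))]
      = (1/7)[(1) + (exp(6*I*pi/7)) + (exp(-2*I*pi/7)) + (exp(4*I*pi/7)) + (exp(-4*I*pi/7)) + (exp(2*I*pi/7)) + (exp(-6*I*pi/7))] = 0/7 = 0
  <chi_4*chi_0, chi_2> = (1/7)[1*(1)*conj(1) + 1*(exp(-6*I*pi/7))*conj(exp(4*I*pi/7)) + 1*(exp(2*I*pi/7))*conj(exp(-6*I*pi/7)) + 1*(exp(-4*I*pi/7))*conj(exp(-2*I*pi/7)) + 1*(exp(4*I*pi/7))*conj(exp(2*I*pi/7)) + 1*(exp(-2*I*pi/7))*conj(exp(6*I*pi/7)) + 1*(exp(6*I*pi/7))*conj(exp(-4*I*pi/7))]
      = (1/7)[(1) + (exp(4*I*pi/7)) + (exp(-6*I*pi/7)) + (exp(-2*I*pi/7)) + (exp(2*I*pi/7)) + (exp(6*I*pi/7)) + (exp(-4*I*pi/7))] = 0/7 = 0
  <chi_4*chi_0, chi_3> = (1/7)[1*(1)*conj(1) + 1*(exp(-6*I*pi/7))*conj(exp(6*I*pi/7)) + 1*(exp(2*I*pi/7))*conj(exp(-2*I*pi/7)) + 1*(exp(-4*I*pi/7))*conj(exp(4*I*pi/7)) + 1*(exp(4*I*pi/7))*conj(exp(-4*I*pi/7)) + 1*(exp(-2*I*pi/7))*conj(exp(2*I*pi/7)) + 1*(exp(6*I*pi/7))*conj(exp(-6*I*pi/7))]
      = (1/7)[(1) + (exp(2*I*pi/7)) + (exp(4*I*pi/7)) + (exp(6*I*pi/7)) + (exp(-6*I*pi/7)) + (exp(-4*I*pi/7)) + (exp(-2*I*pi/7))] = 0/7 = 0
  <chi_4*chi_0, chi_4> = (1/7)[1*(1)*conj(1) + 1*(exp(-6*I*pi/7))*conj(exp(-6*I*pi/7)) + 1*(exp(2*I*pi/7))*conj(exp(2*I*pi/7)) + 1*(exp(-4*I*pi/7))*conj(exp(-4*I*pi/7)) + 1*(exp(4*I*pi/7))*conj(exp(4*I*pi/7)) + 1*(exp(-2*I*pi/7))*conj(exp(-2*I*pi/7)) + 1*(exp(6*I*pi/7))*conj(exp(6*I*pi/7))]
      = (1/7)[(1) + (1) + (1) + (1) + (1) + (1) + (1)] = 7/7 = 1
  <chi_4*chi_0, chi_5> = (1/7)[1*(1)*conj(1) + 1*(exp(-6*I*pi/7))*conj(exp(-4*I*pi/7)) + 1*(exp(2*I*pi/7))*conj(exp(6*I*pi/7)) + 1*(exp(-4*I*pi/7))*conj(exp(2*I*pi/7)) + 1*(exp(4*I*pi/7))*conj(exp(-2*I*pi/7)) + 1*(exp(-2*I*pi/7))*conj(exp(-6*I*pi/7)) + 1*(exp(6*I*pi/7))*conj(exp(4*I*pi/7))]
      = (1/7)[(1) + (exp(-2*I*pi/7)) + (exp(-4*I*pi/7)) + (exp(-6*I*pi/7)) + (exp(6*I*pi/7)) + (exp(4*I*pi/7)) + (exp(2*I*pi/7))] = 0/7 = 0
  <chi_4*chi_0, chi_6> = (1/7)[1*(1)*conj(1) + 1*(exp(-6*I*pi/7))*conj(exp(-2*I*pi/7)) + 1*(exp(2*I*pi/7))*conj(exp(-4*I*pi/7)) + 1*(exp(-4*I*pi/7))*conj(exp(-6*I*pi/7)) + 1*(exp(4*I*pi/7))*conj(exp(6*I*pi/7)) + 1*(exp(-2*I*pi/7))*conj(exp(4*I*pi/7)) + 1*(exp(6*I*pi/7))*conj(exp(2*I*pi/7))]
      = (1/7)[(1) + (exp(-4*I*pi/7)) + (exp(6*I*pi/7)) + (exp(2*I*pi/7)) + (exp(-2*I*pi/7)) + (exp(-6*I*pi/7)) + (exp(4*I*pi/7))] = 0/7 = 0
(Exp terms are combined using exp(i*s)*conj(exp(i*t)) = exp(i*(s-t)), and sums of them are collapsed using the identity that for every m > 1 the m distinct m-th roots of unity sum to 0, e.g. 1 + exp(2*I*pi/3) + exp(-2*I*pi/3) = 0.)
Hence the multiplicities are chi_4: 1. Dimension check: dim(chi_4)*dim(chi_0) = 1*1 = 1 and sum (mult * dim) = 1*1 = 1.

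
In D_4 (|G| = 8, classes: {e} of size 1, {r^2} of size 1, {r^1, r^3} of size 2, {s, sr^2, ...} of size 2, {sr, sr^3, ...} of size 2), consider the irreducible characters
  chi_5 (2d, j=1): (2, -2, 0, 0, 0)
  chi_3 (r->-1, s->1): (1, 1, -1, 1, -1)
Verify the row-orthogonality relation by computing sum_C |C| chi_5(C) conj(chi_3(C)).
Sum = 0; so <chi_5, chi_3> = 0 (distinct irreducibles are orthogonal).

Justification: Compute term by term over conjugacy classes (|C| * chi_5(C) * conj(chi_3(C))):
  1*(2)*conj(1) + 1*(-2)*conj(1) + 2*(0)*conj(-1) + 2*(0)*conj(1) + 2*(0)*conj(-1)
  = (2) + (-2) + (0) + (0) + (0)
  = 0.
Dividing by |G| = 8 gives 0/8 = 0, matching the row-orthogonality relation <chi_5, chi_3> = [chi_5 = chi_3].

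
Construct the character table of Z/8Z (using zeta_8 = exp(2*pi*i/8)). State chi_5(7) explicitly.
Character table of Z/8Z (irreps indexed chi_0,...,chi_7 with chi_k(m) = zeta_8^(k*m), zeta_8 = exp(2*pi*i/8)):
  irrep \ class  {0} (size 1)  {1} (size 1)    {2} (size 1)  {3} (size 1)    {4} (size 1)  {5} (size 1)    {6} (size 1)  {7} (size 1)  
  chi_0          1             1               1             1               1             1               1             1             
  chi_1          1             exp(I*pi/4)     I             exp(3*I*pi/4)   -1            exp(-3*I*pi/4)  -I            exp(-I*pi/4)  
  chi_2          1             I               -1            -I              1             I               -1            -I            
  chi_3          1             exp(3*I*pi/4)   -I            exp(I*pi/4)     -1            exp(-I*pi/4)    I             exp(-3*I*pi/4)
  chi_4          1             -1              1             -1              1             -1              1             -1            
  chi_5          1             exp(-3*I*pi/4)  I             exp(-I*pi/4)    -1            exp(I*pi/4)     -I            exp(3*I*pi/4) 
  chi_6          1             -I              -1            I               1             -I              -1            I             
  chi_7          1             exp(-I*pi/4)    -I            exp(-3*I*pi/4)  -1            exp(3*I*pi/4)   I             exp(I*pi/4)   

Spot check: chi_5(7) = zeta_8^(5*7) = zeta_8^35 = exp(3*I*pi/4).

Argument: Z/8Z is abelian, so all 8 irreducible complex representations are 1-dimensional. They are given by chi_k(m) = zeta_8^(k*m) for k = 0,...,7. Row orthogonality: sum_m chi_k(m) conj(chi_l(m)) = 8 * [k = l].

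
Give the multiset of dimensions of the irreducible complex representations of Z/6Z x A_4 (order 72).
Dimensions: 1, 1, 1, 1, 1, 1, 1, 1, 1, 1, 1, 1, 1, 1, 1, 1, 1, 1, 3, 3, 3, 3, 3, 3

There are 24 irreducibles (= number of conjugacy classes). Their dimensions d_i satisfy sum d_i^2 = |G| = 72: 1 + 1 + 1 + 1 + 1 + 1 + 1 + 1 + 1 + 1 + 1 + 1 + 1 + 1 + 1 + 1 + 1 + 1 + 9 + 9 + 9 + 9 + 9 + 9 = 72. (For the product with Z/6Z: each of the 6 1-dim characters of Z/6Z tensors with each irrep of A_4, giving 6 copies of each A_4-dimension.)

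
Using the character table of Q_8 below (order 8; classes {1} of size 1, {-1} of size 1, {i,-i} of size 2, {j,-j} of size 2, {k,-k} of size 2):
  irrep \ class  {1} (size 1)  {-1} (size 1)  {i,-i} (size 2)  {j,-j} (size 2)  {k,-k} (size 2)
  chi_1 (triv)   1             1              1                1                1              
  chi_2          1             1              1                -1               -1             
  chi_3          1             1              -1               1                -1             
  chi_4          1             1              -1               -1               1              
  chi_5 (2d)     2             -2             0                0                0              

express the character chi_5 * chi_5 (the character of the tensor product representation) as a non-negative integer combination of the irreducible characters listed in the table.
chi_5 tensor chi_5 = chi_1 + chi_2 + chi_3 + chi_4 (all other irreducibles have multiplicity 0).

Proof sketch: The character of a tensor product is the pointwise product (chi_5 * chi_5)(C) = chi_5(C) * chi_5(C):
  {1}: (2)*(2), {-1}: (-2)*(-2), {i,-i}: (0)*(0), {j,-j}: (0)*(0), {k,-k}: (0)*(0)
so (chi_5 * chi_5) takes values
  {1} -> 4, {-1} -> 4, {i,-i} -> 0, {j,-j} -> 0, {k,-k} -> 0.
Now take the inner product of this character with each irreducible chi from the table, <chi_5*chi_5, chi> = (1/8) sum_C |C| (chi_5*chi_5)(C) conj(chi(C)):
  <chi_5*chi_5, chi_1> = (1/8)[1*(4)*conj(1) + 1*(4)*conj(1) + 2*(0)*conj(1) + 2*(0)*conj(1) + 2*(0)*conj(1)]
      = (1/8)[(4) + (4) + (0) + (0) + (0)] = 8/8 = 1
  <chi_5*chi_5, chi_2> = (1/8)[1*(4)*conj(1) + 1*(4)*conj(1) + 2*(0)*conj(1) + 2*(0)*conj(-1) + 2*(0)*conj(-1)]
      = (1/8)[(4) + (4) + (0) + (0) + (0)] = 8/8 = 1
  <chi_5*chi_5, chi_3> = (1/8)[1*(4)*conj(1) + 1*(4)*conj(1) + 2*(0)*conj(-1) + 2*(0)*conj(1) + 2*(0)*conj(-1)]
      = (1/8)[(4) + (4) + (0) + (0) + (0)] = 8/8 = 1
  <chi_5*chi_5, chi_4> = (1/8)[1*(4)*conj(1) + 1*(4)*conj(1) + 2*(0)*conj(-1) + 2*(0)*conj(-1) + 2*(0)*conj(1)]
      = (1/8)[(4) + (4) + (0) + (0) + (0)] = 8/8 = 1
  <chi_5*chi_5, chi_5> = (1/8)[1*(4)*conj(2) + 1*(4)*conj(-2) + 2*(0)*conj(0) + 2*(0)*conj(0) + 2*(0)*conj(0)]
      = (1/8)[(8) + (-8) + (0) + (0) + (0)] = 0/8 = 0
Hence the multiplicities are chi_1: 1, chi_2: 1, chi_3: 1, chi_4: 1. Dimension check: dim(chi_5)*dim(chi_5) = 2*2 = 4 and sum (mult * dim) = 1*1 + 1*1 + 1*1 + 1*1 = 4.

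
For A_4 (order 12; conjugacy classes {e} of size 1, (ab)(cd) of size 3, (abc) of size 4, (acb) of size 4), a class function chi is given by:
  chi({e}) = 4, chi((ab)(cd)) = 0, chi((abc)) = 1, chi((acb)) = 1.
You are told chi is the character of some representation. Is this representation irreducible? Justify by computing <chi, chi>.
Not irreducible (reducible): <chi, chi> = 2 > 1.

Reasoning: <chi, chi> = (1/|G|) sum_C |C| * |chi(C)|^2 = (1/12)[1*|4|^2 + 3*|0|^2 + 4*|1|^2 + 4*|1|^2]
  = (1/12)[(16) + (0) + (4) + (4)] = 24/12 = 2.
(Exp terms are combined using exp(i*s)*conj(exp(i*t)) = exp(i*(s-t)), and sums of them are collapsed using the identity that for every m > 1 the m distinct m-th roots of unity sum to 0, e.g. 1 + exp(2*I*pi/3) + exp(-2*I*pi/3) = 0.)
A character is irreducible iff <chi, chi> = 1, so this representation is reducible.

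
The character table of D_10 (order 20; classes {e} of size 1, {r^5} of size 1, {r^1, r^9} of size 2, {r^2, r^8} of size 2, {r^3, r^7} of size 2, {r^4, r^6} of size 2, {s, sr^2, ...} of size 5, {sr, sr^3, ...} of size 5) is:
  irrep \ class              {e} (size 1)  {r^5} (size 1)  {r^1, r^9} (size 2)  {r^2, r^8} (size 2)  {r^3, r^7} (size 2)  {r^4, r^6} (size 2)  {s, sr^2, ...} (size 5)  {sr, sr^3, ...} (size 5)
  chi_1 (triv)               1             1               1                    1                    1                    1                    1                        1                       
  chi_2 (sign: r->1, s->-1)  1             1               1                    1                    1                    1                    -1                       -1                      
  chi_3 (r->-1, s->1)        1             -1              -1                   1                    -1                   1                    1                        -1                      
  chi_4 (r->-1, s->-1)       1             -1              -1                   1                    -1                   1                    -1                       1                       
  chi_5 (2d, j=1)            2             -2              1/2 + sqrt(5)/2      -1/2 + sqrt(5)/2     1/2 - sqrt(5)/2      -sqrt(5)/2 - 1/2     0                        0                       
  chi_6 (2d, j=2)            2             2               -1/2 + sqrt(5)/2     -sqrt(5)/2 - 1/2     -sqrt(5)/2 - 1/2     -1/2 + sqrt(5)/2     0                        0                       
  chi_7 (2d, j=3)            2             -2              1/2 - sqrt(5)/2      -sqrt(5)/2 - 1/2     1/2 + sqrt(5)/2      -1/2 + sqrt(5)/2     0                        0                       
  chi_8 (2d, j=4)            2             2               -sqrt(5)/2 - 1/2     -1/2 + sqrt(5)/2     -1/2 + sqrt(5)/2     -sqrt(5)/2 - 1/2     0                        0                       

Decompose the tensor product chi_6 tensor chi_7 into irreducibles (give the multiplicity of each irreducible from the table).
chi_6 tensor chi_7 = chi_3 + chi_4 + chi_5 (all other irreducibles have multiplicity 0).

Justification: The character of a tensor product is the pointwise product (chi_6 * chi_7)(C) = chi_6(C) * chi_7(C):
  {e}: (2)*(2), {r^5}: (2)*(-2), {r^1, r^9}: (-1/2 + sqrt(5)/2)*(1/2 - sqrt(5)/2), {r^2, r^8}: (-sqrt(5)/2 - 1/2)*(-sqrt(5)/2 - 1/2), {r^3, r^7}: (-sqrt(5)/2 - 1/2)*(1/2 + sqrt(5)/2), {r^4, r^6}: (-1/2 + sqrt(5)/2)*(-1/2 + sqrt(5)/2), {s, sr^2, ...}: (0)*(0), {sr, sr^3, ...}: (0)*(0)
so (chi_6 * chi_7) takes values
  {e} -> 4, {r^5} -> -4, {r^1, r^9} -> -3/2 + sqrt(5)/2, {r^2, r^8} -> sqrt(5)/2 + 3/2, {r^3, r^7} -> -3/2 - sqrt(5)/2, {r^4, r^6} -> 3/2 - sqrt(5)/2, {s, sr^2, ...} -> 0, {sr, sr^3, ...} -> 0.
Now take the inner product of this character with each irreducible chi from the table, <chi_6*chi_7, chi> = (1/20) sum_C |C| (chi_6*chi_7)(C) conj(chi(C)):
  <chi_6*chi_7, chi_1> = (1/20)[1*(4)*conj(1) + 1*(-4)*conj(1) + 2*(-3/2 + sqrt(5)/2)*conj(1) + 2*(sqrt(5)/2 + 3/2)*conj(1) + 2*(-3/2 - sqrt(5)/2)*conj(1) + 2*(3/2 - sqrt(5)/2)*conj(1) + 5*(0)*conj(1) + 5*(0)*conj(1)]
      = (1/20)[(4) + (-4) + (-3 + sqrt(5)) + (sqrt(5) + 3) + (-3 - sqrt(5)) + (3 - sqrt(5)) + (0) + (0)] = 0/20 = 0
  <chi_6*chi_7, chi_2> = (1/20)[1*(4)*conj(1) + 1*(-4)*conj(1) + 2*(-3/2 + sqrt(5)/2)*conj(1) + 2*(sqrt(5)/2 + 3/2)*conj(1) + 2*(-3/2 - sqrt(5)/2)*conj(1) + 2*(3/2 - sqrt(5)/2)*conj(1) + 5*(0)*conj(-1) + 5*(0)*conj(-1)]
      = (1/20)[(4) + (-4) + (-3 + sqrt(5)) + (sqrt(5) + 3) + (-3 - sqrt(5)) + (3 - sqrt(5)) + (0) + (0)] = 0/20 = 0
  <chi_6*chi_7, chi_3> = (1/20)[1*(4)*conj(1) + 1*(-4)*conj(-1) + 2*(-3/2 + sqrt(5)/2)*conj(-1) + 2*(sqrt(5)/2 + 3/2)*conj(1) + 2*(-3/2 - sqrt(5)/2)*conj(-1) + 2*(3/2 - sqrt(5)/2)*conj(1) + 5*(0)*conj(1) + 5*(0)*conj(-1)]
      = (1/20)[(4) + (4) + (3 - sqrt(5)) + (sqrt(5) + 3) + (sqrt(5) + 3) + (3 - sqrt(5)) + (0) + (0)] = 20/20 = 1
  <chi_6*chi_7, chi_4> = (1/20)[1*(4)*conj(1) + 1*(-4)*conj(-1) + 2*(-3/2 + sqrt(5)/2)*conj(-1) + 2*(sqrt(5)/2 + 3/2)*conj(1) + 2*(-3/2 - sqrt(5)/2)*conj(-1) + 2*(3/2 - sqrt(5)/2)*conj(1) + 5*(0)*conj(-1) + 5*(0)*conj(1)]
      = (1/20)[(4) + (4) + (3 - sqrt(5)) + (sqrt(5) + 3) + (sqrt(5) + 3) + (3 - sqrt(5)) + (0) + (0)] = 20/20 = 1
  <chi_6*chi_7, chi_5> = (1/20)[1*(4)*conj(2) + 1*(-4)*conj(-2) + 2*(-3/2 + sqrt(5)/2)*conj(1/2 + sqrt(5)/2) + 2*(sqrt(5)/2 + 3/2)*conj(-1/2 + sqrt(5)/2) + 2*(-3/2 - sqrt(5)/2)*conj(1/2 - sqrt(5)/2) + 2*(3/2 - sqrt(5)/2)*conj(-sqrt(5)/2 - 1/2) + 5*(0)*conj(0) + 5*(0)*conj(0)]
      = (1/20)[(8) + (8) + (1 - sqrt(5)) + (1 + sqrt(5)) + (1 + sqrt(5)) + (1 - sqrt(5)) + (0) + (0)] = 20/20 = 1
  <chi_6*chi_7, chi_6> = (1/20)[1*(4)*conj(2) + 1*(-4)*conj(2) + 2*(-3/2 + sqrt(5)/2)*conj(-1/2 + sqrt(5)/2) + 2*(sqrt(5)/2 + 3/2)*conj(-sqrt(5)/2 - 1/2) + 2*(-3/2 - sqrt(5)/2)*conj(-sqrt(5)/2 - 1/2) + 2*(3/2 - sqrt(5)/2)*conj(-1/2 + sqrt(5)/2) + 5*(0)*conj(0) + 5*(0)*conj(0)]
      = (1/20)[(8) + (-8) + (4 - 2*sqrt(5)) + (-2*sqrt(5) - 4) + (4 + 2*sqrt(5)) + (-4 + 2*sqrt(5)) + (0) + (0)] = 0/20 = 0
  <chi_6*chi_7, chi_7> = (1/20)[1*(4)*conj(2) + 1*(-4)*conj(-2) + 2*(-3/2 + sqrt(5)/2)*conj(1/2 - sqrt(5)/2) + 2*(sqrt(5)/2 + 3/2)*conj(-sqrt(5)/2 - 1/2) + 2*(-3/2 - sqrt(5)/2)*conj(1/2 + sqrt(5)/2) + 2*(3/2 - sqrt(5)/2)*conj(-1/2 + sqrt(5)/2) + 5*(0)*conj(0) + 5*(0)*conj(0)]
      = (1/20)[(8) + (8) + (-4 + 2*sqrt(5)) + (-2*sqrt(5) - 4) + (-2*sqrt(5) - 4) + (-4 + 2*sqrt(5)) + (0) + (0)] = 0/20 = 0
  <chi_6*chi_7, chi_8> = (1/20)[1*(4)*conj(2) + 1*(-4)*conj(2) + 2*(-3/2 + sqrt(5)/2)*conj(-sqrt(5)/2 - 1/2) + 2*(sqrt(5)/2 + 3/2)*conj(-1/2 + sqrt(5)/2) + 2*(-3/2 - sqrt(5)/2)*conj(-1/2 + sqrt(5)/2) + 2*(3/2 - sqrt(5)/2)*conj(-sqrt(5)/2 - 1/2) + 5*(0)*conj(0) + 5*(0)*conj(0)]
      = (1/20)[(8) + (-8) + (-1 + sqrt(5)) + (1 + sqrt(5)) + (-sqrt(5) - 1) + (1 - sqrt(5)) + (0) + (0)] = 0/20 = 0
Hence the multiplicities are chi_3: 1, chi_4: 1, chi_5: 1. Dimension check: dim(chi_6)*dim(chi_7) = 2*2 = 4 and sum (mult * dim) = 1*1 + 1*1 + 1*2 = 4.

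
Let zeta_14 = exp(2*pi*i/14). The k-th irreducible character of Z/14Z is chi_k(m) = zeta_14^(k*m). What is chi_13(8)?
chi_13(8) = zeta_14^104 = exp(6*I*pi/7)

Justification: chi_13(8) = zeta_14^(13*8) = zeta_14^104. Since zeta_14^14 = 1, this equals zeta_14^6 = exp(2*pi*i*6/14) = exp(6*I*pi/7).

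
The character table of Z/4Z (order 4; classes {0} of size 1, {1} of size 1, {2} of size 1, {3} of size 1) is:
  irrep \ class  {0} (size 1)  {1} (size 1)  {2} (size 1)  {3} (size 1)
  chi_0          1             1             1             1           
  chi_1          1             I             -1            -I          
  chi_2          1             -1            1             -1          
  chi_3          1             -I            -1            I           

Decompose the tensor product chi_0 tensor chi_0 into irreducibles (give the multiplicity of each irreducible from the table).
chi_0 tensor chi_0 = chi_0 (all other irreducibles have multiplicity 0).

Explanation: The character of a tensor product is the pointwise product (chi_0 * chi_0)(C) = chi_0(C) * chi_0(C):
  {0}: (1)*(1), {1}: (1)*(1), {2}: (1)*(1), {3}: (1)*(1)
so (chi_0 * chi_0) takes values
  {0} -> 1, {1} -> 1, {2} -> 1, {3} -> 1.
Now take the inner product of this character with each irreducible chi from the table, <chi_0*chi_0, chi> = (1/4) sum_C |C| (chi_0*chi_0)(C) conj(chi(C)):
  <chi_0*chi_0, chi_0> = (1/4)[1*(1)*conj(1) + 1*(1)*conj(1) + 1*(1)*conj(1) + 1*(1)*conj(1)]
      = (1/4)[(1) + (1) + (1) + (1)] = 4/4 = 1
  <chi_0*chi_0, chi_1> = (1/4)[1*(1)*conj(1) + 1*(1)*conj(I) + 1*(1)*conj(-1) + 1*(1)*conj(-I)]
      = (1/4)[(1) + (-I) + (-1) + (I)] = 0/4 = 0
  <chi_0*chi_0, chi_2> = (1/4)[1*(1)*conj(1) + 1*(1)*conj(-1) + 1*(1)*conj(1) + 1*(1)*conj(-1)]
      = (1/4)[(1) + (-1) + (1) + (-1)] = 0/4 = 0
  <chi_0*chi_0, chi_3> = (1/4)[1*(1)*conj(1) + 1*(1)*conj(-I) + 1*(1)*conj(-1) + 1*(1)*conj(I)]
      = (1/4)[(1) + (I) + (-1) + (-I)] = 0/4 = 0
(Exp terms are combined using exp(i*s)*conj(exp(i*t)) = exp(i*(s-t)), and sums of them are collapsed using the identity that for every m > 1 the m distinct m-th roots of unity sum to 0, e.g. 1 + exp(2*I*pi/3) + exp(-2*I*pi/3) = 0.)
Hence the multiplicities are chi_0: 1. Dimension check: dim(chi_0)*dim(chi_0) = 1*1 = 1 and sum (mult * dim) = 1*1 = 1.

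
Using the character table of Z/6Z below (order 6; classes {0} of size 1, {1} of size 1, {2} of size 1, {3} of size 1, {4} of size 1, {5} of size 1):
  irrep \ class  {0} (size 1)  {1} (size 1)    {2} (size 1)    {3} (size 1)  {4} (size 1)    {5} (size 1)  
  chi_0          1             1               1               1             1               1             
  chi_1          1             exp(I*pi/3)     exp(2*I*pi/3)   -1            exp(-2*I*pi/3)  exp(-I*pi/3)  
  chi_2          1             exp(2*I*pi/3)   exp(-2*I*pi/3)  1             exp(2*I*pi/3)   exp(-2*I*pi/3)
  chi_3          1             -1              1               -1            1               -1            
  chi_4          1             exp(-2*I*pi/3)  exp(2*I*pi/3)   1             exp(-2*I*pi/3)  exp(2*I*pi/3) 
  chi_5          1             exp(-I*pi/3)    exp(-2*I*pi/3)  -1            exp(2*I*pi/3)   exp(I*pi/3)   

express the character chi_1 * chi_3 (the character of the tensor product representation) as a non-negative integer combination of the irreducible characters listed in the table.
chi_1 tensor chi_3 = chi_4 (all other irreducibles have multiplicity 0).

Working: The character of a tensor product is the pointwise product (chi_1 * chi_3)(C) = chi_1(C) * chi_3(C):
  {0}: (1)*(1), {1}: (exp(I*pi/3))*(-1), {2}: (exp(2*I*pi/3))*(1), {3}: (-1)*(-1), {4}: (exp(-2*I*pi/3))*(1), {5}: (exp(-I*pi/3))*(-1)
so (chi_1 * chi_3) takes values
  {0} -> 1, {1} -> -exp(I*pi/3), {2} -> exp(2*I*pi/3), {3} -> 1, {4} -> exp(-2*I*pi/3), {5} -> -exp(-I*pi/3).
Now take the inner product of this character with each irreducible chi from the table, <chi_1*chi_3, chi> = (1/6) sum_C |C| (chi_1*chi_3)(C) conj(chi(C)):
  <chi_1*chi_3, chi_0> = (1/6)[1*(1)*conj(1) + 1*(-exp(I*pi/3))*conj(1) + 1*(exp(2*I*pi/3))*conj(1) + 1*(1)*conj(1) + 1*(exp(-2*I*pi/3))*conj(1) + 1*(-exp(-I*pi/3))*conj(1)]
      = (1/6)[(1) + (-exp(I*pi/3)) + (exp(2*I*pi/3)) + (1) + (exp(-2*I*pi/3)) + (-exp(-I*pi/3))] = 0/6 = 0
  <chi_1*chi_3, chi_1> = (1/6)[1*(1)*conj(1) + 1*(-exp(I*pi/3))*conj(exp(I*pi/3)) + 1*(exp(2*I*pi/3))*conj(exp(2*I*pi/3)) + 1*(1)*conj(-1) + 1*(exp(-2*I*pi/3))*conj(exp(-2*I*pi/3)) + 1*(-exp(-I*pi/3))*conj(exp(-I*pi/3))]
      = (1/6)[(1) + (-1) + (1) + (-1) + (1) + (-1)] = 0/6 = 0
  <chi_1*chi_3, chi_2> = (1/6)[1*(1)*conj(1) + 1*(-exp(I*pi/3))*conj(exp(2*I*pi/3)) + 1*(exp(2*I*pi/3))*conj(exp(-2*I*pi/3)) + 1*(1)*conj(1) + 1*(exp(-2*I*pi/3))*conj(exp(2*I*pi/3)) + 1*(-exp(-I*pi/3))*conj(exp(-2*I*pi/3))]
      = (1/6)[(1) + (-exp(-I*pi/3)) + (exp(-2*I*pi/3)) + (1) + (exp(2*I*pi/3)) + (-exp(I*pi/3))] = 0/6 = 0
  <chi_1*chi_3, chi_3> = (1/6)[1*(1)*conj(1) + 1*(-exp(I*pi/3))*conj(-1) + 1*(exp(2*I*pi/3))*conj(1) + 1*(1)*conj(-1) + 1*(exp(-2*I*pi/3))*conj(1) + 1*(-exp(-I*pi/3))*conj(-1)]
      = (1/6)[(1) + (exp(I*pi/3)) + (exp(2*I*pi/3)) + (-1) + (exp(-2*I*pi/3)) + (exp(-I*pi/3))] = 0/6 = 0
  <chi_1*chi_3, chi_4> = (1/6)[1*(1)*conj(1) + 1*(-exp(I*pi/3))*conj(exp(-2*I*pi/3)) + 1*(exp(2*I*pi/3))*conj(exp(2*I*pi/3)) + 1*(1)*conj(1) + 1*(exp(-2*I*pi/3))*conj(exp(-2*I*pi/3)) + 1*(-exp(-I*pi/3))*conj(exp(2*I*pi/3))]
      = (1/6)[(1) + (1) + (1) + (1) + (1) + (1)] = 6/6 = 1
  <chi_1*chi_3, chi_5> = (1/6)[1*(1)*conj(1) + 1*(-exp(I*pi/3))*conj(exp(-I*pi/3)) + 1*(exp(2*I*pi/3))*conj(exp(-2*I*pi/3)) + 1*(1)*conj(-1) + 1*(exp(-2*I*pi/3))*conj(exp(2*I*pi/3)) + 1*(-exp(-I*pi/3))*conj(exp(I*pi/3))]
      = (1/6)[(1) + (-exp(2*I*pi/3)) + (exp(-2*I*pi/3)) + (-1) + (exp(2*I*pi/3)) + (-exp(-2*I*pi/3))] = 0/6 = 0
(Exp terms are combined using exp(i*s)*conj(exp(i*t)) = exp(i*(s-t)), and sums of them are collapsed using the identity that for every m > 1 the m distinct m-th roots of unity sum to 0, e.g. 1 + exp(2*I*pi/3) + exp(-2*I*pi/3) = 0.)
Hence the multiplicities are chi_4: 1. Dimension check: dim(chi_1)*dim(chi_3) = 1*1 = 1 and sum (mult * dim) = 1*1 = 1.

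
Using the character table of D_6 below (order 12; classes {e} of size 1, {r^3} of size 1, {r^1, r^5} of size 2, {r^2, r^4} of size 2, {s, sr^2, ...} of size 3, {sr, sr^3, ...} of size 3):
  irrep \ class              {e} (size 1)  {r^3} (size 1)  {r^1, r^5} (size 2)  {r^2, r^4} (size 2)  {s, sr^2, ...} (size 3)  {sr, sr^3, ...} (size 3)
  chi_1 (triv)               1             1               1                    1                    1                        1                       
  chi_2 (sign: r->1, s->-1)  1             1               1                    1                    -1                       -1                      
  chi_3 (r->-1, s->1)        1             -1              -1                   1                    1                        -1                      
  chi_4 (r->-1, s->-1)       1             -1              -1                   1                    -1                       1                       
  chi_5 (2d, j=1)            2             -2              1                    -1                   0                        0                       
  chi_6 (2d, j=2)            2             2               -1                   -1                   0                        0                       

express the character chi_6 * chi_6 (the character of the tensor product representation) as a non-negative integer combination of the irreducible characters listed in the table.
chi_6 tensor chi_6 = chi_1 + chi_2 + chi_6 (all other irreducibles have multiplicity 0).

Justification: The character of a tensor product is the pointwise product (chi_6 * chi_6)(C) = chi_6(C) * chi_6(C):
  {e}: (2)*(2), {r^3}: (2)*(2), {r^1, r^5}: (-1)*(-1), {r^2, r^4}: (-1)*(-1), {s, sr^2, ...}: (0)*(0), {sr, sr^3, ...}: (0)*(0)
so (chi_6 * chi_6) takes values
  {e} -> 4, {r^3} -> 4, {r^1, r^5} -> 1, {r^2, r^4} -> 1, {s, sr^2, ...} -> 0, {sr, sr^3, ...} -> 0.
Now take the inner product of this character with each irreducible chi from the table, <chi_6*chi_6, chi> = (1/12) sum_C |C| (chi_6*chi_6)(C) conj(chi(C)):
  <chi_6*chi_6, chi_1> = (1/12)[1*(4)*conj(1) + 1*(4)*conj(1) + 2*(1)*conj(1) + 2*(1)*conj(1) + 3*(0)*conj(1) + 3*(0)*conj(1)]
      = (1/12)[(4) + (4) + (2) + (2) + (0) + (0)] = 12/12 = 1
  <chi_6*chi_6, chi_2> = (1/12)[1*(4)*conj(1) + 1*(4)*conj(1) + 2*(1)*conj(1) + 2*(1)*conj(1) + 3*(0)*conj(-1) + 3*(0)*conj(-1)]
      = (1/12)[(4) + (4) + (2) + (2) + (0) + (0)] = 12/12 = 1
  <chi_6*chi_6, chi_3> = (1/12)[1*(4)*conj(1) + 1*(4)*conj(-1) + 2*(1)*conj(-1) + 2*(1)*conj(1) + 3*(0)*conj(1) + 3*(0)*conj(-1)]
      = (1/12)[(4) + (-4) + (-2) + (2) + (0) + (0)] = 0/12 = 0
  <chi_6*chi_6, chi_4> = (1/12)[1*(4)*conj(1) + 1*(4)*conj(-1) + 2*(1)*conj(-1) + 2*(1)*conj(1) + 3*(0)*conj(-1) + 3*(0)*conj(1)]
      = (1/12)[(4) + (-4) + (-2) + (2) + (0) + (0)] = 0/12 = 0
  <chi_6*chi_6, chi_5> = (1/12)[1*(4)*conj(2) + 1*(4)*conj(-2) + 2*(1)*conj(1) + 2*(1)*conj(-1) + 3*(0)*conj(0) + 3*(0)*conj(0)]
      = (1/12)[(8) + (-8) + (2) + (-2) + (0) + (0)] = 0/12 = 0
  <chi_6*chi_6, chi_6> = (1/12)[1*(4)*conj(2) + 1*(4)*conj(2) + 2*(1)*conj(-1) + 2*(1)*conj(-1) + 3*(0)*conj(0) + 3*(0)*conj(0)]
      = (1/12)[(8) + (8) + (-2) + (-2) + (0) + (0)] = 12/12 = 1
Hence the multiplicities are chi_1: 1, chi_2: 1, chi_6: 1. Dimension check: dim(chi_6)*dim(chi_6) = 2*2 = 4 and sum (mult * dim) = 1*1 + 1*1 + 1*2 = 4.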